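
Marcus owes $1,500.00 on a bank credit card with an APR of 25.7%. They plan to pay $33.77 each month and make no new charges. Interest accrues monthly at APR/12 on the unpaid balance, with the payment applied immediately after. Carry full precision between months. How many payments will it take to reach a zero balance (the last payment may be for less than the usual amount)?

Monthly rate r = 25.7%/12 = 2.14167% = 0.0214167.
Recurrence: B ← B·(1+r) − $33.77.
Month 1: interest $32.12; balance after payment $1,498.36.
Month 2: interest $32.09; balance after payment $1,496.67.
Closed form: n = −ln(1 − rB₀/P)/ln(1+r) = −ln(0.048712)/ln(1.02142) ≈ 142.603, so the balance reaches zero during payment 143.

143 payments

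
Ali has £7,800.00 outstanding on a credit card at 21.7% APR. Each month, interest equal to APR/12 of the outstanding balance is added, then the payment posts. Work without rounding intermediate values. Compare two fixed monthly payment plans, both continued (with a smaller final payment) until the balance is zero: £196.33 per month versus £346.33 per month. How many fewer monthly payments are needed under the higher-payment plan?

Monthly rate r = 21.7%/12 = 1.80833% = 0.0180833.
At £196.33/mo: n = ⌈−ln(1 − rB₀/P)/ln(1+r)⌉ = 71 payments (last £141.25); total interest = total paid − £7,800.00 = £6,084.35.
At £346.33/mo: 30 payments (last £63.96); total interest £2,307.53.
Payments saved = 71 − 30 = 41.

41 fewer payments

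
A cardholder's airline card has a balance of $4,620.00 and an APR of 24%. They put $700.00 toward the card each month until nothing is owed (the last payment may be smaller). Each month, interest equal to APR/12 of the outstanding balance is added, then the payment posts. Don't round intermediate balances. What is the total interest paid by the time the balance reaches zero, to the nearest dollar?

Monthly rate r = 24%/12 = 2% = 0.02.
Payoff takes n = ⌈−ln(1 − rB₀/P)/ln(1+r)⌉ = ⌈7.149⌉ = 8 payments; the last is $104.99.
Total paid = 7·$700.00 + $104.99 = $5,004.99.
Total interest = total paid − principal = $5,004.99 − $4,620.00 = $384.99.

$385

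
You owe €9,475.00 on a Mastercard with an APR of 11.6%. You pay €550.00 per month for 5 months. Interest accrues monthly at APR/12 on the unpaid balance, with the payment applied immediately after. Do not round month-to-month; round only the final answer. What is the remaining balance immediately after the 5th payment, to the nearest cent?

€7,138.22

Monthly rate r = 11.6%/12 = 0.966667% = 0.00966667.
Each month: B ← B·(1+r) − €550.00.
Month 1: interest €91.59; balance after payment €9,016.59.
Month 2: interest €87.16; balance after payment €8,553.75.
Month 3: interest €82.69; balance after payment €8,086.44.
Month 4: interest €78.17; balance after payment €7,614.61.
Month 5: interest €73.61; balance after payment €7,138.22.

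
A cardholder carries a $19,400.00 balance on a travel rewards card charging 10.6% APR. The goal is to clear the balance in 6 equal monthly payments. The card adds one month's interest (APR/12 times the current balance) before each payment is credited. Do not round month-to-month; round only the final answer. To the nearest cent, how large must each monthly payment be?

Monthly rate r = 10.6%/12 = 0.883333% = 0.00883333.
Level-payment amortization: P = B₀·r / (1 − (1+r)^(−n)) = 19400.00·0.00883333 / (1 − 1.00883^(−6)).
Denominator 1 − (1+r)^(−6) = 0.0513992606.
P = 171.367 / 0.0513992606 ≈ 3334.03.

$3,334.03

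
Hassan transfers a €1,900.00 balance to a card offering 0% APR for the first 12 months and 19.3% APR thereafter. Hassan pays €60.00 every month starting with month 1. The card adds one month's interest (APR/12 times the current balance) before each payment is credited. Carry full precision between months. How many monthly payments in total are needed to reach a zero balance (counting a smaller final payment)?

Promo months 1–12 at r₀ = 0%/12 = 0; months 13+ at r₁ = 19.3%/12 = 0.0160833.
After month 12 (no interest yet): B = €1,900.00 − 12·€60.00 = €1,180.00.
Then at r₁ with €60.00/mo: n₂ = −ln(1 − r₁·B/P)/ln(1+r₁) ≈ 23.83 → 24 more payments.

36 payments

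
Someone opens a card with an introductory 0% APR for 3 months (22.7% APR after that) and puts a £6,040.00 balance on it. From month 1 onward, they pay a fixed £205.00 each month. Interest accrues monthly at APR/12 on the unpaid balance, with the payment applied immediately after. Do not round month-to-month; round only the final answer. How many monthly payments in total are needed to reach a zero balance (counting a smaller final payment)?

41 payments

Promo months 1–3 at r₀ = 0%/12 = 0; months 4+ at r₁ = 22.7%/12 = 0.0189167.
After month 3 (no interest yet): B = £6,040.00 − 3·£205.00 = £5,425.00.
Then at r₁ with £205.00/mo: n₂ = −ln(1 − r₁·B/P)/ln(1+r₁) ≈ 37.05 → 38 more payments.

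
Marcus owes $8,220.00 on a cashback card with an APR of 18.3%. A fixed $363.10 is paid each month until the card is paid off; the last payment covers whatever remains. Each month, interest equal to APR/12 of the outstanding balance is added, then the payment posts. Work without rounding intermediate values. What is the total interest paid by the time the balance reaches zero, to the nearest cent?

Monthly rate r = 18.3%/12 = 1.525% = 0.01525.
Payoff takes n = ⌈−ln(1 − rB₀/P)/ln(1+r)⌉ = ⌈27.980⌉ = 28 payments; the last is $356.02.
Total paid = 27·$363.10 + $356.02 = $10,159.72.
Total interest = total paid − principal = $10,159.72 − $8,220.00 = $1,939.72.

$1,939.72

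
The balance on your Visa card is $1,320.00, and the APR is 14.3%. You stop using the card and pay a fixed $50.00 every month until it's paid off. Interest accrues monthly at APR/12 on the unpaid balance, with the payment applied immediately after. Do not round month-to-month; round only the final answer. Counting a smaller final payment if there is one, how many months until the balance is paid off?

Monthly rate r = 14.3%/12 = 1.19167% = 0.0119167.
Recurrence: B ← B·(1+r) − $50.00.
Month 1: interest $15.73; balance after payment $1,285.73.
Month 2: interest $15.32; balance after payment $1,251.05.
Closed form: n = −ln(1 − rB₀/P)/ln(1+r) = −ln(0.6854)/ln(1.01192) ≈ 31.888, so the balance reaches zero during payment 32.

32 payments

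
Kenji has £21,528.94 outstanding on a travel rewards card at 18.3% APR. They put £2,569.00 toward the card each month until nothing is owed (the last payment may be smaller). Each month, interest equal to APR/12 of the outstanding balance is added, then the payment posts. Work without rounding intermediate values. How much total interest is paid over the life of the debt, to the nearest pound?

£1,681

Monthly rate r = 18.3%/12 = 1.525% = 0.01525.
Payoff takes n = ⌈−ln(1 − rB₀/P)/ln(1+r)⌉ = ⌈9.034⌉ = 10 payments; the last is £89.20.
Total paid = 9·£2,569.00 + £89.20 = £23,210.20.
Total interest = total paid − principal = £23,210.20 − £21,528.94 = £1,681.26.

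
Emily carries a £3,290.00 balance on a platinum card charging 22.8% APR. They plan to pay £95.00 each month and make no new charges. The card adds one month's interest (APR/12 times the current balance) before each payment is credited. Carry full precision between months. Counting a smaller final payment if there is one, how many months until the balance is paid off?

Monthly rate r = 22.8%/12 = 1.9% = 0.019.
Recurrence: B ← B·(1+r) − £95.00.
Month 1: interest £62.51; balance after payment £3,257.51.
Month 2: interest £61.89; balance after payment £3,224.40.
Closed form: n = −ln(1 − rB₀/P)/ln(1+r) = −ln(0.342)/ln(1.019) ≈ 57.006, so the balance reaches zero during payment 58.

58 months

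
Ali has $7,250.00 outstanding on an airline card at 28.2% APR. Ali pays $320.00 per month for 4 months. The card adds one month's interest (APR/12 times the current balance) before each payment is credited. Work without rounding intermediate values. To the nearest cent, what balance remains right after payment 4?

Monthly rate r = 28.2%/12 = 2.35% = 0.0235.
Each month: B ← B·(1+r) − $320.00.
Month 1: interest $170.38; balance after payment $7,100.38.
Month 2: interest $166.86; balance after payment $6,947.23.
Month 3: interest $163.26; balance after payment $6,790.49.
Month 4: interest $159.58; balance after payment $6,630.07.

$6,630.07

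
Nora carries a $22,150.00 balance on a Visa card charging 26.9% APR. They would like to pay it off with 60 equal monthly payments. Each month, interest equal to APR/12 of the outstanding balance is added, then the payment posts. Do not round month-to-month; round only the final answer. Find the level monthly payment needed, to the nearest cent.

Monthly rate r = 26.9%/12 = 2.24167% = 0.0224167.
Level-payment amortization: P = B₀·r / (1 − (1+r)^(−n)) = 22150.00·0.0224167 / (1 − 1.02242^(−60)).
Denominator 1 − (1+r)^(−60) = 0.735561445.
P = 496.529 / 0.735561445 ≈ 675.03.

$675.03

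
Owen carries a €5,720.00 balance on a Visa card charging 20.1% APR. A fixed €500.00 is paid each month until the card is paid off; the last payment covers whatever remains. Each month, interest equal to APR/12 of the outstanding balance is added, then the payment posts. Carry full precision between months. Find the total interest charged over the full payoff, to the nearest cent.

€683.62

Monthly rate r = 20.1%/12 = 1.675% = 0.01675.
Payoff takes n = ⌈−ln(1 − rB₀/P)/ln(1+r)⌉ = ⌈12.806⌉ = 13 payments; the last is €403.62.
Total paid = 12·€500.00 + €403.62 = €6,403.62.
Total interest = total paid − principal = €6,403.62 − €5,720.00 = €683.62.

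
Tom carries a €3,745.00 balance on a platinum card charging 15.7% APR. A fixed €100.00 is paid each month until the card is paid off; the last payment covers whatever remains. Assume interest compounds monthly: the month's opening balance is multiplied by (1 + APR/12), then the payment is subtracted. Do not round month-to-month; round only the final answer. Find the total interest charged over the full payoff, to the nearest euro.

Monthly rate r = 15.7%/12 = 1.30833% = 0.0130833.
Payoff takes n = ⌈−ln(1 − rB₀/P)/ln(1+r)⌉ = ⌈51.797⌉ = 52 payments; the last is €79.84.
Total paid = 51·€100.00 + €79.84 = €5,179.84.
Total interest = total paid − principal = €5,179.84 − €3,745.00 = €1,434.84.

€1,435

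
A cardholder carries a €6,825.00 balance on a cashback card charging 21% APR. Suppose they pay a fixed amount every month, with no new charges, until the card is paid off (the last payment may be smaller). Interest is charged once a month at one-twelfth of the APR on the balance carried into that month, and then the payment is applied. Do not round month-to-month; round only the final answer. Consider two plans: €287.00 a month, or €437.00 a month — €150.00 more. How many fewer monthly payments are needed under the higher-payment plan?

13 fewer payments

Monthly rate r = 21%/12 = 1.75% = 0.0175.
At €287.00/mo: n = ⌈−ln(1 − rB₀/P)/ln(1+r)⌉ = 32 payments (last €5.31); total interest = total paid − €6,825.00 = €2,077.31.
At €437.00/mo: 19 payments (last €176.81); total interest €1,217.81.
Payments saved = 32 − 19 = 13.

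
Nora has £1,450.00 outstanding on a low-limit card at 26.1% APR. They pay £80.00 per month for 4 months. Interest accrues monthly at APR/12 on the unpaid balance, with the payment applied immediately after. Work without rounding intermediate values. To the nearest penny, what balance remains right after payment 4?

£1,249.73

Monthly rate r = 26.1%/12 = 2.175% = 0.02175.
Each month: B ← B·(1+r) − £80.00.
Month 1: interest £31.54; balance after payment £1,401.54.
Month 2: interest £30.48; balance after payment £1,352.02.
Month 3: interest £29.41; balance after payment £1,301.43.
Month 4: interest £28.31; balance after payment £1,249.73.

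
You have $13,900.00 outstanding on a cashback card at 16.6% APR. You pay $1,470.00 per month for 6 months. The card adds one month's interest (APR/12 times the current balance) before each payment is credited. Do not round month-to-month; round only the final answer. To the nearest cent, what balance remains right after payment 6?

Monthly rate r = 16.6%/12 = 1.38333% = 0.0138333.
Each month: B ← B·(1+r) − $1,470.00.
Month 1: interest $192.28; balance after payment $12,622.28.
Month 2: interest $174.61; balance after payment $11,326.89.
Month 3: interest $156.69; balance after payment $10,013.58.
Month 4: interest $138.52; balance after payment $8,682.10.
Month 5: interest $120.10; balance after payment $7,332.20.
Month 6: interest $101.43; balance after payment $5,963.63.

$5,963.63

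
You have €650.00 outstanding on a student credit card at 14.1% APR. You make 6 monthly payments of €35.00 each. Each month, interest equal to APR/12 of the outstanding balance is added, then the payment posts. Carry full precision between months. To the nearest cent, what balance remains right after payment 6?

€480.93

Monthly rate r = 14.1%/12 = 1.175% = 0.01175.
Each month: B ← B·(1+r) − €35.00.
Month 1: interest €7.64; balance after payment €622.64.
Month 2: interest €7.32; balance after payment €594.95.
Month 3: interest €6.99; balance after payment €566.94.
Month 4: interest €6.66; balance after payment €538.61.
Month 5: interest €6.33; balance after payment €509.93.
Month 6: interest €5.99; balance after payment €480.93.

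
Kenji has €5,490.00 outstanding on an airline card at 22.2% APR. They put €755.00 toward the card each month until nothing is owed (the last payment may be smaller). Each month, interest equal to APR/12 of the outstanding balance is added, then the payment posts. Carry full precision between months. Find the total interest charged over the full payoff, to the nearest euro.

€461

Monthly rate r = 22.2%/12 = 1.85% = 0.0185.
Payoff takes n = ⌈−ln(1 − rB₀/P)/ln(1+r)⌉ = ⌈7.881⌉ = 8 payments; the last is €666.22.
Total paid = 7·€755.00 + €666.22 = €5,951.22.
Total interest = total paid − principal = €5,951.22 − €5,490.00 = €461.22.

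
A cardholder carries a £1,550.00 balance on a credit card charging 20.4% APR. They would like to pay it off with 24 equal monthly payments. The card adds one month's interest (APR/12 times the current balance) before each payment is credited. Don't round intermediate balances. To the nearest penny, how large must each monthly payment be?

Monthly rate r = 20.4%/12 = 1.7% = 0.017.
Level-payment amortization: P = B₀·r / (1 − (1+r)^(−n)) = 1550.00·0.017 / (1 − 1.017^(−24)).
Denominator 1 − (1+r)^(−24) = 0.332736868.
P = 26.35 / 0.332736868 ≈ 79.19.

£79.19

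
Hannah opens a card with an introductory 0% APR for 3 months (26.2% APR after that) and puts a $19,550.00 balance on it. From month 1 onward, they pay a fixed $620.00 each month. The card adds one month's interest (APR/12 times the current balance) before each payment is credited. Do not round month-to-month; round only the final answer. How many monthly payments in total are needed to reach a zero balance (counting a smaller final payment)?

Promo months 1–3 at r₀ = 0%/12 = 0; months 4+ at r₁ = 26.2%/12 = 0.0218333.
After month 3 (no interest yet): B = $19,550.00 − 3·$620.00 = $17,690.00.
Then at r₁ with $620.00/mo: n₂ = −ln(1 − r₁·B/P)/ln(1+r₁) ≈ 45.16 → 46 more payments.

49 payments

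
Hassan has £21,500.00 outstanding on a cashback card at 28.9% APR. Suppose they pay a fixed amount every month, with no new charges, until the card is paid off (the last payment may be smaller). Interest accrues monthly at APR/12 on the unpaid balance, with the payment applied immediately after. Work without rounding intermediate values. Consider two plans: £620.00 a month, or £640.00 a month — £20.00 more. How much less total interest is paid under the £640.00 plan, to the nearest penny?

Monthly rate r = 28.9%/12 = 2.40833% = 0.0240833.
At £620.00/mo: n = ⌈−ln(1 − rB₀/P)/ln(1+r)⌉ = 76 payments (last £466.77); total interest = total paid − £21,500.00 = £25,466.77.
At £640.00/mo: 70 payments (last £369.91); total interest £23,029.91.
Interest saved = £25,466.77 − £23,029.91 = £2,436.86.

£2,436.86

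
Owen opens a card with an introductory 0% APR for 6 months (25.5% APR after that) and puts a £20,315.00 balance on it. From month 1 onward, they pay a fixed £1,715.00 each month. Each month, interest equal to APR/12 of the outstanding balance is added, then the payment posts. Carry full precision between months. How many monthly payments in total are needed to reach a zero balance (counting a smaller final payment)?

Promo months 1–6 at r₀ = 0%/12 = 0; months 7+ at r₁ = 25.5%/12 = 0.02125.
After month 6 (no interest yet): B = £20,315.00 − 6·£1,715.00 = £10,025.00.
Then at r₁ with £1,715.00/mo: n₂ = −ln(1 − r₁·B/P)/ln(1+r₁) ≈ 6.31 → 7 more payments.

13 months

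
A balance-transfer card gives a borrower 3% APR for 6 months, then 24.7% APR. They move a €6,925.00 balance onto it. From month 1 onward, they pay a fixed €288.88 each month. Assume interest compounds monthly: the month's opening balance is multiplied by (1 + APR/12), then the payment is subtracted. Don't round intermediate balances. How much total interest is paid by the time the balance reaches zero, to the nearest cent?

Promo months 1–6 at r₀ = 3%/12 = 0.0025; months 7+ at r₁ = 24.7%/12 = 0.0205833.
After month 6: iterate B ← B·(1+r₀) − €288.88 for 6 months → €5,285.38.
Then at r₁ with €288.88/mo: n₂ = −ln(1 − r₁·B/P)/ln(1+r₁) ≈ 23.19 → 24 more payments.
Total paid = 29·€288.88 + €56.44 = €8,433.96; interest = €8,433.96 − €6,925.00 = €1,508.96.

€1,508.96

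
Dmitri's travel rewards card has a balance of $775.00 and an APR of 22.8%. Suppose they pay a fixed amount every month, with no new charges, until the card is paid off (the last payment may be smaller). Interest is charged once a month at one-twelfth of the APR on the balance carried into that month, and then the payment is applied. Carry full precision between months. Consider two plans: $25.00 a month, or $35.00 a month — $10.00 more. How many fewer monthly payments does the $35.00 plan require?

Monthly rate r = 22.8%/12 = 1.9% = 0.019.
At $25.00/mo: n = ⌈−ln(1 − rB₀/P)/ln(1+r)⌉ = 48 payments (last $6.07); total interest = total paid − $775.00 = $406.07.
At $35.00/mo: 30 payments (last $0.24); total interest $240.24.
Payments saved = 48 − 30 = 18.

18 fewer payments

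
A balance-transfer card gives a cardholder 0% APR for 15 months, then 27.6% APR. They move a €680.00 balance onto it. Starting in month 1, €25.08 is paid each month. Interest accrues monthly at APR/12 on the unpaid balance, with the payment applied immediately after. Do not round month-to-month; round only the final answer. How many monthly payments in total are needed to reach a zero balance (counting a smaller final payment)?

Promo months 1–15 at r₀ = 0%/12 = 0; months 16+ at r₁ = 27.6%/12 = 0.023.
After month 15 (no interest yet): B = €680.00 − 15·€25.08 = €303.80.
Then at r₁ with €25.08/mo: n₂ = −ln(1 − r₁·B/P)/ln(1+r₁) ≈ 14.36 → 15 more payments.

30 months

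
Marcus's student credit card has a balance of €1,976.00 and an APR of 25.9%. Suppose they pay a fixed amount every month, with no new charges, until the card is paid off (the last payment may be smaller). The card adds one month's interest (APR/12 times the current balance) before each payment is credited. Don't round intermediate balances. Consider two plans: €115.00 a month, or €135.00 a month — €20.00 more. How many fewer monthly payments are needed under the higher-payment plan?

4 fewer payments

Monthly rate r = 25.9%/12 = 2.15833% = 0.0215833.
At €115.00/mo: n = ⌈−ln(1 − rB₀/P)/ln(1+r)⌉ = 22 payments (last €80.88); total interest = total paid − €1,976.00 = €519.88.
At €135.00/mo: 18 payments (last €105.58); total interest €424.58.
Payments saved = 22 − 18 = 4.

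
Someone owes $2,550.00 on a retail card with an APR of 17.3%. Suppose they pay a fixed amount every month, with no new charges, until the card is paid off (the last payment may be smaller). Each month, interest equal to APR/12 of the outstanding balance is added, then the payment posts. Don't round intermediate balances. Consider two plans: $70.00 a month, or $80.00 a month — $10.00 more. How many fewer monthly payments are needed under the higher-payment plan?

10 fewer payments

Monthly rate r = 17.3%/12 = 1.44167% = 0.0144167.
At $70.00/mo: n = ⌈−ln(1 − rB₀/P)/ln(1+r)⌉ = 53 payments (last $2.47); total interest = total paid − $2,550.00 = $1,092.47.
At $80.00/mo: 43 payments (last $79.04); total interest $889.04.
Payments saved = 53 − 43 = 10.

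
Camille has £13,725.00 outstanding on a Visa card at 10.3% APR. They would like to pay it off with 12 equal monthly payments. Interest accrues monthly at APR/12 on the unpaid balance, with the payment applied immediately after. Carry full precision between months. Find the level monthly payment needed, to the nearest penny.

Monthly rate r = 10.3%/12 = 0.858333% = 0.00858333.
Level-payment amortization: P = B₀·r / (1 − (1+r)^(−n)) = 13725.00·0.00858333 / (1 − 1.00858^(−12)).
Denominator 1 − (1+r)^(−12) = 0.097476429.
P = 117.806 / 0.097476429 ≈ 1208.56.

£1,208.56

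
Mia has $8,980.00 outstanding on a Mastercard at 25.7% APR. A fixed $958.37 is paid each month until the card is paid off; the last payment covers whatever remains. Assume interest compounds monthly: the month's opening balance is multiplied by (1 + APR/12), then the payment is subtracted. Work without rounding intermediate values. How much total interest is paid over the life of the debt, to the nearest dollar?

$1,153

Monthly rate r = 25.7%/12 = 2.14167% = 0.0214167.
Payoff takes n = ⌈−ln(1 − rB₀/P)/ln(1+r)⌉ = ⌈10.570⌉ = 11 payments; the last is $548.96.
Total paid = 10·$958.37 + $548.96 = $10,132.66.
Total interest = total paid − principal = $10,132.66 − $8,980.00 = $1,152.66.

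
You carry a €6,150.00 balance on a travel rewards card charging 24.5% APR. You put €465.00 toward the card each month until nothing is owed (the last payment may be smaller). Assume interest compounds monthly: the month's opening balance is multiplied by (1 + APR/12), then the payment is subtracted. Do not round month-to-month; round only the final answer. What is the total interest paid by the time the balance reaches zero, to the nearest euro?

Monthly rate r = 24.5%/12 = 2.04167% = 0.0204167.
Payoff takes n = ⌈−ln(1 − rB₀/P)/ln(1+r)⌉ = ⌈15.573⌉ = 16 payments; the last is €267.62.
Total paid = 15·€465.00 + €267.62 = €7,242.62.
Total interest = total paid − principal = €7,242.62 − €6,150.00 = €1,092.62.

€1,093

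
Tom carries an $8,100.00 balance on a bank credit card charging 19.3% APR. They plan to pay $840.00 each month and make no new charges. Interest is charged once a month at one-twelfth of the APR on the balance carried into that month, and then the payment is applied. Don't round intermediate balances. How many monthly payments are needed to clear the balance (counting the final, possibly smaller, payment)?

11 months

Monthly rate r = 19.3%/12 = 1.60833% = 0.0160833.
Recurrence: B ← B·(1+r) − $840.00.
Month 1: interest $130.28; balance after payment $7,390.27.
Month 2: interest $118.86; balance after payment $6,669.14.
Closed form: n = −ln(1 − rB₀/P)/ln(1+r) = −ln(0.84491)/ln(1.01608) ≈ 10.562, so the balance reaches zero during payment 11.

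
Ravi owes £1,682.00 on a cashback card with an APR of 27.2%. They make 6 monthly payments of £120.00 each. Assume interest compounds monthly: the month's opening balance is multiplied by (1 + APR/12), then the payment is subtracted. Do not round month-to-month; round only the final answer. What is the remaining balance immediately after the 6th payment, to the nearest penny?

Monthly rate r = 27.2%/12 = 2.26667% = 0.0226667.
Each month: B ← B·(1+r) − £120.00.
Month 1: interest £38.13; balance after payment £1,600.13.
Month 2: interest £36.27; balance after payment £1,516.39.
Month 3: interest £34.37; balance after payment £1,430.77.
Month 4: interest £32.43; balance after payment £1,343.20.
Month 5: interest £30.45; balance after payment £1,253.64.
Month 6: interest £28.42; balance after payment £1,162.06.

£1,162.06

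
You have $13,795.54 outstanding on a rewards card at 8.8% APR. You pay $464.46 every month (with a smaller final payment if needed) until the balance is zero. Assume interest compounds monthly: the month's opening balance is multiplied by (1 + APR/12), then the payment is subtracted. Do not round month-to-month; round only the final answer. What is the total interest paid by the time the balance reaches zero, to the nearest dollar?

Monthly rate r = 8.8%/12 = 0.733333% = 0.00733333.
Payoff takes n = ⌈−ln(1 − rB₀/P)/ln(1+r)⌉ = ⌈33.623⌉ = 34 payments; the last is $289.60.
Total paid = 33·$464.46 + $289.60 = $15,616.78.
Total interest = total paid − principal = $15,616.78 − $13,795.54 = $1,821.24.

$1,821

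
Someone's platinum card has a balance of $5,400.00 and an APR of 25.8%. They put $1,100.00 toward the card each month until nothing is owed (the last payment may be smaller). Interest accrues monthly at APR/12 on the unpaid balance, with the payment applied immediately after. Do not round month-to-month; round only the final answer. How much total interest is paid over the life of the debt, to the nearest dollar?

Monthly rate r = 25.8%/12 = 2.15% = 0.0215.
Payoff takes n = ⌈−ln(1 − rB₀/P)/ln(1+r)⌉ = ⌈5.244⌉ = 6 payments; the last is $270.05.
Total paid = 5·$1,100.00 + $270.05 = $5,770.05.
Total interest = total paid − principal = $5,770.05 − $5,400.00 = $370.05.

$370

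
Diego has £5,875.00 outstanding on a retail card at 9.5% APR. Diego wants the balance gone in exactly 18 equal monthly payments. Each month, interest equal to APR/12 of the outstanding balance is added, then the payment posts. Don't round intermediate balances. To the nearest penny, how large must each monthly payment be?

Monthly rate r = 9.5%/12 = 0.791667% = 0.00791667.
Level-payment amortization: P = B₀·r / (1 − (1+r)^(−n)) = 5875.00·0.00791667 / (1 − 1.00792^(−18)).
Denominator 1 − (1+r)^(−18) = 0.132325728.
P = 46.5104 / 0.132325728 ≈ 351.48.

£351.48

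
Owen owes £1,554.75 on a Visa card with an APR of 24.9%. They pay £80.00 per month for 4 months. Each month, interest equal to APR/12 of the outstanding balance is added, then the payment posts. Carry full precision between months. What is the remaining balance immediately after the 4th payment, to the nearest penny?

Monthly rate r = 24.9%/12 = 2.075% = 0.02075.
Each month: B ← B·(1+r) − £80.00.
Month 1: interest £32.26; balance after payment £1,507.01.
Month 2: interest £31.27; balance after payment £1,458.28.
Month 3: interest £30.26; balance after payment £1,408.54.
Month 4: interest £29.23; balance after payment £1,357.77.

£1,357.77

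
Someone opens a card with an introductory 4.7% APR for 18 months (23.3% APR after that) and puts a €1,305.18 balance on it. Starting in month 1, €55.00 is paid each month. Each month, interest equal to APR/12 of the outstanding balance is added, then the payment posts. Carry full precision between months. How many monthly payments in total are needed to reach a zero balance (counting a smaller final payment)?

26 months

Promo months 1–18 at r₀ = 4.7%/12 = 0.00391667; months 19+ at r₁ = 23.3%/12 = 0.0194167.
After month 18: iterate B ← B·(1+r₀) − €55.00 for 18 months → €376.67.
Then at r₁ with €55.00/mo: n₂ = −ln(1 − r₁·B/P)/ln(1+r₁) ≈ 7.42 → 8 more payments.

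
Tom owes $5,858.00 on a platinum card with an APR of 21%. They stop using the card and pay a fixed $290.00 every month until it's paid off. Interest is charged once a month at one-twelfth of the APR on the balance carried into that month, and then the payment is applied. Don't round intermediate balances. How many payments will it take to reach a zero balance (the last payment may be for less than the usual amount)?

Monthly rate r = 21%/12 = 1.75% = 0.0175.
Recurrence: B ← B·(1+r) − $290.00.
Month 1: interest $102.52; balance after payment $5,670.52.
Month 2: interest $99.23; balance after payment $5,479.75.
Closed form: n = −ln(1 − rB₀/P)/ln(1+r) = −ln(0.6465)/ln(1.0175) ≈ 25.142, so the balance reaches zero during payment 26.

26 payments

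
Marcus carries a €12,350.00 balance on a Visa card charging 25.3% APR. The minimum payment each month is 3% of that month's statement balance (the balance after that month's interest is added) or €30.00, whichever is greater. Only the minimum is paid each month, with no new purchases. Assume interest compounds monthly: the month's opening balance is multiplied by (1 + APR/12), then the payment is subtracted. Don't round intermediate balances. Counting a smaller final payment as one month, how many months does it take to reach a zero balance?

321 months

Monthly rate r = 25.3%/12 = 2.10833% = 0.0210833.
While 3% of the post-interest balance exceeds €30.00, each month B ← (B·(1+r))·(1 − 0.03), i.e. B shrinks by the factor (1+r)·0.97 = 0.99045.
This holds for months 1–265. Entering month 266 the balance is €971.38; 3% of the post-interest balance is now below €30.00, so the flat €30.00 minimum applies from here.
From month 266 a fixed €30.00 at rate r clears €971.38 in 56 more payments. Total: 265 + 56 = 321 months.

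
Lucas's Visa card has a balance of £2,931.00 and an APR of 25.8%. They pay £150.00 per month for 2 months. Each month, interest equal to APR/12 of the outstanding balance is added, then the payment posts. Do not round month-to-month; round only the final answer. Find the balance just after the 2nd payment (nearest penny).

Monthly rate r = 25.8%/12 = 2.15% = 0.0215.
Each month: B ← B·(1+r) − £150.00.
Month 1: interest £63.02; balance after payment £2,844.02.
Month 2: interest £61.15; balance after payment £2,755.16.

£2,755.16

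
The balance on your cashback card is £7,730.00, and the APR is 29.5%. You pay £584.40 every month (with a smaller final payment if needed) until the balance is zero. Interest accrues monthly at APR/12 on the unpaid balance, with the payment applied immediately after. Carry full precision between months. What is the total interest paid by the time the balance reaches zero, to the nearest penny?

£1,735.03

Monthly rate r = 29.5%/12 = 2.45833% = 0.0245833.
Payoff takes n = ⌈−ln(1 − rB₀/P)/ln(1+r)⌉ = ⌈16.194⌉ = 17 payments; the last is £114.63.
Total paid = 16·£584.40 + £114.63 = £9,465.03.
Total interest = total paid − principal = £9,465.03 − £7,730.00 = £1,735.03.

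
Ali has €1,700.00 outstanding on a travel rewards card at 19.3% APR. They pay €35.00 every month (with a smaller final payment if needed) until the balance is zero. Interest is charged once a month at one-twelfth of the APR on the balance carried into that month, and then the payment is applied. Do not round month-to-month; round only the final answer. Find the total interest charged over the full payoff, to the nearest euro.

€1,633

Monthly rate r = 19.3%/12 = 1.60833% = 0.0160833.
Payoff takes n = ⌈−ln(1 − rB₀/P)/ln(1+r)⌉ = ⌈95.238⌉ = 96 payments; the last is €8.37.
Total paid = 95·€35.00 + €8.37 = €3,333.37.
Total interest = total paid − principal = €3,333.37 − €1,700.00 = €1,633.37.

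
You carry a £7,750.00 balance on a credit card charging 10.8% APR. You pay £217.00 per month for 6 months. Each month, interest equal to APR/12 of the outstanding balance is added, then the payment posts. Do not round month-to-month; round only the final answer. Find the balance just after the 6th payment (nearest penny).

£6,846.38

Monthly rate r = 10.8%/12 = 0.9% = 0.009.
Each month: B ← B·(1+r) − £217.00.
Month 1: interest £69.75; balance after payment £7,602.75.
Month 2: interest £68.42; balance after payment £7,454.17.
Month 3: interest £67.09; balance after payment £7,304.26.
Month 4: interest £65.74; balance after payment £7,153.00.
Month 5: interest £64.38; balance after payment £7,000.38.
Month 6: interest £63.00; balance after payment £6,846.38.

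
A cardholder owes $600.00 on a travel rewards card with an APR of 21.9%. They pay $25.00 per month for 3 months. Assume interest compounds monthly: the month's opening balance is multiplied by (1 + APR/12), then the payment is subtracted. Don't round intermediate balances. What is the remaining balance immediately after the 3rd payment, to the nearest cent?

$557.08

Monthly rate r = 21.9%/12 = 1.825% = 0.01825.
Each month: B ← B·(1+r) − $25.00.
Month 1: interest $10.95; balance after payment $585.95.
Month 2: interest $10.69; balance after payment $571.64.
Month 3: interest $10.43; balance after payment $557.08.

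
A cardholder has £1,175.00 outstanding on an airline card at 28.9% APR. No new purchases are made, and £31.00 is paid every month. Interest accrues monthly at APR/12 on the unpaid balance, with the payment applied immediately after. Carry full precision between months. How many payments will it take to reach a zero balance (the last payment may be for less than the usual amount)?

103 months

Monthly rate r = 28.9%/12 = 2.40833% = 0.0240833.
Recurrence: B ← B·(1+r) − £31.00.
Month 1: interest £28.30; balance after payment £1,172.30.
Month 2: interest £28.23; balance after payment £1,169.53.
Closed form: n = −ln(1 − rB₀/P)/ln(1+r) = −ln(0.087164)/ln(1.02408) ≈ 102.529, so the balance reaches zero during payment 103.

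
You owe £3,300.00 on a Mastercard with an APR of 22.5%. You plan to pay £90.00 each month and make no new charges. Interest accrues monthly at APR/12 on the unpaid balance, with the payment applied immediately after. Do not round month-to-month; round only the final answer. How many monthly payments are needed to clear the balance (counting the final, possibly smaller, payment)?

Monthly rate r = 22.5%/12 = 1.875% = 0.01875.
Recurrence: B ← B·(1+r) − £90.00.
Month 1: interest £61.88; balance after payment £3,271.88.
Month 2: interest £61.35; balance after payment £3,243.22.
Closed form: n = −ln(1 − rB₀/P)/ln(1+r) = −ln(0.3125)/ln(1.01875) ≈ 62.614, so the balance reaches zero during payment 63.

63 months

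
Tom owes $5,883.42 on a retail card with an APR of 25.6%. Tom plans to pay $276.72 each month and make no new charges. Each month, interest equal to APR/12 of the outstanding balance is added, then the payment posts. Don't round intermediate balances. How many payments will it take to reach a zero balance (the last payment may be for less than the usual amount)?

Monthly rate r = 25.6%/12 = 2.13333% = 0.0213333.
Recurrence: B ← B·(1+r) − $276.72.
Month 1: interest $125.51; balance after payment $5,732.21.
Month 2: interest $122.29; balance after payment $5,577.78.
Closed form: n = −ln(1 − rB₀/P)/ln(1+r) = −ln(0.54643)/ln(1.02133) ≈ 28.630, so the balance reaches zero during payment 29.

29 months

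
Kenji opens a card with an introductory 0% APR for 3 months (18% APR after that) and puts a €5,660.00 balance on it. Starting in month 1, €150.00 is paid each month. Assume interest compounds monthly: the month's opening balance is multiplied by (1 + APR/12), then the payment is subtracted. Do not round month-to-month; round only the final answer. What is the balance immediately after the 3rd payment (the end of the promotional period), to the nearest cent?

€5,210.00

Promo months 1–3 at r₀ = 0%/12 = 0; months 4+ at r₁ = 18%/12 = 0.015.
After month 3 (no interest yet): B = €5,660.00 − 3·€150.00 = €5,210.00.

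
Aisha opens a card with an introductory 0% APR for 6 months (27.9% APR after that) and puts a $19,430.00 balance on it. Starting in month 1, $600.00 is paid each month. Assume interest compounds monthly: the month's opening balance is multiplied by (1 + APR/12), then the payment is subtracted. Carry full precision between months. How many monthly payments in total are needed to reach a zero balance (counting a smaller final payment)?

48 months

Promo months 1–6 at r₀ = 0%/12 = 0; months 7+ at r₁ = 27.9%/12 = 0.02325.
After month 6 (no interest yet): B = $19,430.00 − 6·$600.00 = $15,830.00.
Then at r₁ with $600.00/mo: n₂ = −ln(1 − r₁·B/P)/ln(1+r₁) ≈ 41.35 → 42 more payments.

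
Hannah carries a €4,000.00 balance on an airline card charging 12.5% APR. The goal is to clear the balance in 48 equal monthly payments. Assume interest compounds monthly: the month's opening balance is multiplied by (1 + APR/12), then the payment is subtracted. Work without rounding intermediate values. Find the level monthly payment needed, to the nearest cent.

€106.32

Monthly rate r = 12.5%/12 = 1.04167% = 0.0104167.
Level-payment amortization: P = B₀·r / (1 − (1+r)^(−n)) = 4000.00·0.0104167 / (1 − 1.01042^(−48)).
Denominator 1 − (1+r)^(−48) = 0.391898687.
P = 41.6667 / 0.391898687 ≈ 106.32.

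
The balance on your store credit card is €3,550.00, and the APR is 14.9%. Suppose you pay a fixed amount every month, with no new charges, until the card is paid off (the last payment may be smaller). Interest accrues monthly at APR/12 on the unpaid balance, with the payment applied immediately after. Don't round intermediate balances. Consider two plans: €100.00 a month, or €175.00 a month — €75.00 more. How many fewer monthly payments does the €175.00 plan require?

24 fewer payments

Monthly rate r = 14.9%/12 = 1.24167% = 0.0124167.
At €100.00/mo: n = ⌈−ln(1 − rB₀/P)/ln(1+r)⌉ = 48 payments (last €10.13); total interest = total paid − €3,550.00 = €1,160.13.
At €175.00/mo: 24 payments (last €90.58); total interest €565.58.
Payments saved = 48 − 24 = 24.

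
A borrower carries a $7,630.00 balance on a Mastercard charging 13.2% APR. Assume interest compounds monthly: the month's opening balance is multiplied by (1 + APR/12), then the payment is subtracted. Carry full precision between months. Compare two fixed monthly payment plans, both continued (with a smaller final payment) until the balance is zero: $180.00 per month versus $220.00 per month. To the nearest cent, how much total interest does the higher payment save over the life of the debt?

Monthly rate r = 13.2%/12 = 1.1% = 0.011.
At $180.00/mo: n = ⌈−ln(1 − rB₀/P)/ln(1+r)⌉ = 58 payments (last $71.04); total interest = total paid − $7,630.00 = $2,701.04.
At $220.00/mo: 44 payments (last $202.01); total interest $2,032.01.
Interest saved = $2,701.04 − $2,032.01 = $669.03.

$669.03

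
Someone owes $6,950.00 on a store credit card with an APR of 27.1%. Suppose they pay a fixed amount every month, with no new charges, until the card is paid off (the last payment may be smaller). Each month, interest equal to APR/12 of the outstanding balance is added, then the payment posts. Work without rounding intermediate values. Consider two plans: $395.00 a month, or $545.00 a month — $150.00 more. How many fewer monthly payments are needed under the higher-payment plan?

7 fewer payments

Monthly rate r = 27.1%/12 = 2.25833% = 0.0225833.
At $395.00/mo: n = ⌈−ln(1 − rB₀/P)/ln(1+r)⌉ = 23 payments (last $268.33); total interest = total paid − $6,950.00 = $2,008.33.
At $545.00/mo: 16 payments (last $115.24); total interest $1,340.24.
Payments saved = 23 − 16 = 7.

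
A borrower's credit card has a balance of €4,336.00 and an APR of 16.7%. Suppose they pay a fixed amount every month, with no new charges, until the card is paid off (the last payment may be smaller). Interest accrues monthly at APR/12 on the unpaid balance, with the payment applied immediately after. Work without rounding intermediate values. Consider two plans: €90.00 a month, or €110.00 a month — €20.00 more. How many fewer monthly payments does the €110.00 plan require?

23 fewer payments

Monthly rate r = 16.7%/12 = 1.39167% = 0.0139167.
At €90.00/mo: n = ⌈−ln(1 − rB₀/P)/ln(1+r)⌉ = 81 payments (last €29.07); total interest = total paid − €4,336.00 = €2,893.07.
At €110.00/mo: 58 payments (last €60.31); total interest €1,994.31.
Payments saved = 81 − 58 = 23.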